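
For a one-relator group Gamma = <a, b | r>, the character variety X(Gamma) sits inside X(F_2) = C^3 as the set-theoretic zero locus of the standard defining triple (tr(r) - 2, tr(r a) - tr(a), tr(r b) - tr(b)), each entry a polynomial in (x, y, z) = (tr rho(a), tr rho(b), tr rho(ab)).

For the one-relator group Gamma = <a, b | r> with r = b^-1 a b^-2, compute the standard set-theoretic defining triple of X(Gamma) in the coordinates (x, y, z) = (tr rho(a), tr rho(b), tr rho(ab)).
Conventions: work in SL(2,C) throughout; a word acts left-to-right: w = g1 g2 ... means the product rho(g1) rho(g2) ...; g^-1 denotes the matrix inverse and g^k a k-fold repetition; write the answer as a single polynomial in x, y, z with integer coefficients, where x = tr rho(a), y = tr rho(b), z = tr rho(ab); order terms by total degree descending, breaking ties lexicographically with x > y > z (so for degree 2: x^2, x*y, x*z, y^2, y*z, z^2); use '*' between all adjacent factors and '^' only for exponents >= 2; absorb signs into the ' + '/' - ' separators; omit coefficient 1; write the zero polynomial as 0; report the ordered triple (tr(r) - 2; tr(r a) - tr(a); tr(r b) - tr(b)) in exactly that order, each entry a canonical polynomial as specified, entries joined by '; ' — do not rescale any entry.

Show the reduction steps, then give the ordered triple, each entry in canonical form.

x*y^3 - y^2*z - 2*x*y + z - 2; x^2*y^3 - 2*x*y^2*z - x^2*y + y*z^2 + x*z - x - y; x*y^2 - y*z - x - y

trace(a b^-1) = trace(a) trace(b) - trace(a b) = x*y - z
trace(b^-2 a) = trace(a b^-1) trace(b) - trace(a) = x*y^2 - y*z - x
trace(b^-1 a b^-2) = trace(b^-2 a) trace(b) - trace(b^-2 a b) = x*y^3 - y^2*z - 2*x*y + z
trace(a^2) = trace(a) trace(a) - trace(1)   [square of a] = x^2 - 2
trace(a^2 b) = trace(a) trace(b a) - trace(b)   [square of a] = x*z - y
trace(a b^-1 a) = trace(a^2) trace(b) - trace(a^2 b)   [inverse elimination on b] = x^2*y - x*z - y
trace(a b a b) = trace(b a) trace(b a) - trace(1)   [split at a repeated b] = z^2 - 2
trace(a b^-1 a b) = trace(a b a) trace(b) - trace(a b a b)   [inverse elimination on b] = x*y*z - y^2 - z^2 + 2
trace(b^-1 a b^-1 a) = trace(a b^-1 a) trace(b) - trace(a b^-1 a b)   [inverse elimination on b] = x^2*y^2 - 2*x*y*z + z^2 - 2
trace(b^-1 a b^-2 a) = trace(b^-1 a b^-1 a) trace(b) - trace(b^-1 a b^-1 a b)   [inverse elimination on b] = x^2*y^3 - 2*x*y^2*z - x^2*y + y*z^2 + x*z - y
assemble the triple (trace(r) - 2; trace(r a) - x; trace(r b) - y)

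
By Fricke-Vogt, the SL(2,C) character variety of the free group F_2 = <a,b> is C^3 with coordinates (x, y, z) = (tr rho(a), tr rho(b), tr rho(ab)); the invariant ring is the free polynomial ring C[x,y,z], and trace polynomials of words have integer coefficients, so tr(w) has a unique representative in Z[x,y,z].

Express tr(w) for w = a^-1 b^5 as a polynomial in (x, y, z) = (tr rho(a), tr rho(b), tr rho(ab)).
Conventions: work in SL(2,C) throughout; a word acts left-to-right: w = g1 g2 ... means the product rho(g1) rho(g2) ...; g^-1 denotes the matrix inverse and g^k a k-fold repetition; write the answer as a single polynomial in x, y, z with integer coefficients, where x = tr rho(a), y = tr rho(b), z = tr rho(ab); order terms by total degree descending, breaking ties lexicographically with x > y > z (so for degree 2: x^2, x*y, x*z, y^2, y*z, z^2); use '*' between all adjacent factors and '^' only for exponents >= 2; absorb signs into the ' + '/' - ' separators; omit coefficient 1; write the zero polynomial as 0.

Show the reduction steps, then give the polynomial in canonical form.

tr(b^2) = tr(b)*tr(b) - tr(1)   [square of b] = y^2 - 2
tr(b^3) = tr(b)*tr(b^2) - tr(b)   [square of b] = y^3 - 3*y
tr(b^4) = tr(b)*tr(b^3) - tr(b^2)   [square of b] = y^4 - 4*y^2 + 2
tr(b^5) = tr(b)*tr(b^4) - tr(b^3)   [square of b] = y^5 - 5*y^3 + 5*y
tr(a b^2) = tr(b)*tr(a b) - tr(a)   [square of b] = y*z - x
tr(b^2 a b) = tr(b)*tr(a b^2) - tr(a b)   [square of b] = y^2*z - x*y - z
tr(b^2 a b^2) = tr(b)*tr(b^2 a b) - tr(b^2 a)   [square of b] = y^3*z - x*y^2 - 2*y*z + x
tr(b^5 a) = tr(b)*tr(b^2 a b^2) - tr(b^2 a b)   [square of b] = y^4*z - x*y^3 - 3*y^2*z + 2*x*y + z
tr(a^-1 b^5) = tr(b^5)*tr(a) - tr(b^5 a)   [inverse elimination on a] = x*y^5 - y^4*z - 4*x*y^3 + 3*y^2*z + 3*x*y - z

x*y^5 - y^4*z - 4*x*y^3 + 3*y^2*z + 3*x*y - z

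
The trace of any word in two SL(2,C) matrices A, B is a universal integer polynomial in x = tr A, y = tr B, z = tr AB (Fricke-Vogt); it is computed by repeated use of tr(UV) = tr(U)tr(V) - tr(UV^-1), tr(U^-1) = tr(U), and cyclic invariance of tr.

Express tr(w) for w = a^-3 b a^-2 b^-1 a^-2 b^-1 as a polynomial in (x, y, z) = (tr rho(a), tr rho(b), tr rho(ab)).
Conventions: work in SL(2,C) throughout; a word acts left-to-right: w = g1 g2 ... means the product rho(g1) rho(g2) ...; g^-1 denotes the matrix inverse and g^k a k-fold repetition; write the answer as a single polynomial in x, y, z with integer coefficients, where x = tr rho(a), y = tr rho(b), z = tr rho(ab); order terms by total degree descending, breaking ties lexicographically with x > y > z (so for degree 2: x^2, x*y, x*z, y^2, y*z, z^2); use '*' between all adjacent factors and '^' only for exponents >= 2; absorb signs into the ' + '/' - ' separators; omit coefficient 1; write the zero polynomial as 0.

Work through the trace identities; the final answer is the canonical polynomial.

apply: trace(b^-1) = trace(b) = y
trace(b^-1 a) = trace(a)*trace(b) - trace(a b) = x*y - z
apply: trace(b^-1 a^-1) = trace(b^-1)*trace(a) - trace(b^-1 a) = z
use: trace(a^-1 b^-1 a^-1) = trace(b^-1 a^-1)*trace(a) - trace(b^-1) = x*z - y
use: trace(a^-2 b^-1 a^-1) = trace(a^-1 b^-1 a^-1)*trace(a) - trace(a^-1 b^-1) = x^2*z - x*y - z
trace(a^-4 b^-1) = trace(a^-2 b^-1 a^-1)*trace(a) - trace(a^-2 b^-1) = x^3*z - x^2*y - 2*x*z + y
use: trace(a^-2 b^-1 a^-3) = trace(a^-4 b^-1)*trace(a) - trace(a^-4 b^-1 a) = x^4*z - x^3*y - 3*x^2*z + 2*x*y + z
use: trace(a^-2) = trace(a^-1)*trace(a) - trace(1) = x^2 - 2
use: trace(a b a b) = trace(a b)*trace(a b) - trace(1)   [split at repeated a] = z^2 - 2
apply: trace(b a b^-1 a) = trace(a b a)*trace(b) - trace(a b a b) = x*y*z - y^2 - z^2 + 2
trace(a^-1 b a b^-1) = trace(b a b^-1)*trace(a) - trace(b a b^-1 a) = -x*y*z + x^2 + y^2 + z^2 - 2
trace(b^-1 a^-2 b a) = trace(a^-1 b a b^-1)*trace(a) - trace(a^-1 b a b^-1 a) = -x^2*y*z + x^3 + x*y^2 + x*z^2 - 3*x
use: trace(a^-1 b^-1 a^-2 b) = trace(b^-1 a^-2 b)*trace(a) - trace(b^-1 a^-2 b a) = x^2*y*z - x*y^2 - x*z^2 + x
trace(b a b) = trace(b)*trace(a b) - trace(a) = y*z - x
trace(b a b a b) = trace(b)*trace(a b a b) - trace(a b a) = y*z^2 - x*z - y
trace(b a b a b a) = trace(a b a b)*trace(a b) - trace(b a)   [split at repeated a] = z^3 - 3*z
apply: trace(a^-1 b a b a b) = trace(b a b a b)*trace(a) - trace(b a b a b a) = x*y*z^2 - x^2*z - z^3 - x*y + 3*z
apply: trace(b^-1 a^-1 b a b a) = trace(a^-1 b a b a)*trace(b) - trace(a^-1 b a b a b) = -x*y*z^2 + x^2*z + y^2*z + z^3 - 3*z
apply: trace(b^-1 a^-1 b a b a^-1) = trace(b^-1 a^-1 b a b)*trace(a) - trace(b^-1 a^-1 b a b a) = x*y*z^2 - x^2*z - y^2*z - z^3 + x*y + 3*z
use: trace(a^-1 b a b a^-2 b^-1) = trace(b^-1 a^-1 b a b a^-1)*trace(a) - trace(b^-1 a^-1 b a b) = x^2*y*z^2 - x^3*z - x*y^2*z - x*z^3 + x^2*y + 3*x*z - y
trace(a^-2 b^-1 a^-2 b a b) = trace(a^-1 b a b a^-2 b^-1)*trace(a) - trace(a^-1 b a b a^-2 b^-1 a) = x^3*y*z^2 - x^4*z - x^2*y^2*z - x^2*z^3 + x^3*y + 3*x^2*z - 2*x*y + z
apply: trace(a^-2 b a b^-1 a^-2 b^-1) = trace(a^-2 b^-1 a^-2 b a)*trace(b) - trace(a^-2 b^-1 a^-2 b a b) = -x^3*y*z^2 + x^4*z + 2*x^2*y^2*z + x^2*z^3 - x^3*y - x*y^3 - x*y*z^2 - 3*x^2*z + 3*x*y - z
apply: trace(a^-1 b a b^-1 a^-2) = trace(b a b^-1 a^-2)*trace(a) - trace(b a b^-1 a^-1) = -x^3*y*z + x^4 + x^2*y^2 + x^2*z^2 + x*y*z - 4*x^2 - y^2 - z^2 + 2
trace(b^2) = trace(b)*trace(b) - trace(1) = y^2 - 2
use: trace(b^2 a b) = trace(b)*trace(b a b) - trace(b a) = y^2*z - x*y - z
trace(a^-1 b^2 a b) = trace(b^2 a b)*trace(a) - trace(b^2 a b a) = x*y^2*z - x^2*y - y*z^2 + y
apply: trace(b^2 a b^-1 a^-1) = trace(a^-1 b^2 a)*trace(b) - trace(a^-1 b^2 a b) = -x*y^2*z + x^2*y + y^3 + y*z^2 - 3*y
apply: trace(b a b^-1 a^-2 b) = trace(b^2 a b^-1 a^-1)*trace(a) - trace(b^2 a b^-1) = -x^2*y^2*z + x^3*y + x*y^3 + x*y*z^2 - 3*x*y - z
apply: trace(b a b^-1 a^-2 b a) = trace(a^-1 b a b a b^-1)*trace(a) - trace(a^-1 b a b a b^-1 a) = -x^2*y*z^2 + x^3*z + x*y^2*z + x*z^3 - 4*x*z + y
trace(a^-1 b a b^-1 a^-2 b) = trace(b a b^-1 a^-2 b)*trace(a) - trace(b a b^-1 a^-2 b a) = -x^3*y^2*z + x^4*y + x^2*y^3 + 2*x^2*y*z^2 - x^3*z - x*y^2*z - x*z^3 - 3*x^2*y + 3*x*z - y
trace(a^-1 b a b^-1 a^-2 b^-1) = trace(a^-1 b a b^-1 a^-2)*trace(b) - trace(a^-1 b a b^-1 a^-2 b) = -x^2*y*z^2 + x^3*z + 2*x*y^2*z + x*z^3 - x^2*y - y^3 - y*z^2 - 3*x*z + 3*y
trace(b^-1 a^-2 b^-1 a^-3 b a) = trace(a^-2 b a b^-1 a^-2 b^-1)*trace(a) - trace(a^-2 b a b^-1 a^-2 b^-1 a) = -x^4*y*z^2 + x^5*z + 2*x^3*y^2*z + x^3*z^3 - x^4*y - x^2*y^3 - 4*x^3*z - 2*x*y^2*z - x*z^3 + 4*x^2*y + y^3 + y*z^2 + 2*x*z - 3*y
trace(a^-1 b^-1 a^-2 b^-1 a^-3 b) = trace(b^-1 a^-2 b^-1 a^-3 b)*trace(a) - trace(b^-1 a^-2 b^-1 a^-3 b a) = x^4*y*z^2 - 2*x^3*y^2*z - x^3*z^3 + x^2*y^3 + x^3*z + 2*x*y^2*z + x*z^3 - 2*x^2*y - y^3 - y*z^2 - x*z + 3*y
trace(a^-3 b a^-2 b^-1 a^-2 b^-1) = trace(a^-1 b^-1 a^-2 b^-1 a^-3 b)*trace(a) - trace(a^-1 b^-1 a^-2 b^-1 a^-3 b a) = x^5*y*z^2 - 2*x^4*y^2*z - x^4*z^3 + x^3*y^3 + 2*x^2*y^2*z + x^2*z^3 - x^3*y - x*y^3 - x*y*z^2 + 2*x^2*z + x*y - z

x^5*y*z^2 - 2*x^4*y^2*z - x^4*z^3 + x^3*y^3 + 2*x^2*y^2*z + x^2*z^3 - x^3*y - x*y^3 - x*y*z^2 + 2*x^2*z + x*y - z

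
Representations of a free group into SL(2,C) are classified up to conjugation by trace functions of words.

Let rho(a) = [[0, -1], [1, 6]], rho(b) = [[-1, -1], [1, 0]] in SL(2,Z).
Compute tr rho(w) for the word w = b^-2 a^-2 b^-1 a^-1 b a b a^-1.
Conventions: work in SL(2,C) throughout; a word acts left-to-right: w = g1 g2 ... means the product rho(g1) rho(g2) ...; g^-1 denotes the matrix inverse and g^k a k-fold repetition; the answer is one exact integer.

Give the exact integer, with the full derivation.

-1114

rho(b^-1) = [[0, 1], [-1, -1]]
... * rho(b^-1) = [[0, 1], [-1, -1]]  ->  [[-1, -1], [1, 0]]
... * rho(a^-1) = [[6, 1], [-1, 0]]  ->  [[-5, -1], [6, 1]]
... * rho(a^-1) = [[6, 1], [-1, 0]]  ->  [[-29, -5], [35, 6]]
... * rho(b^-1) = [[0, 1], [-1, -1]]  ->  [[5, -24], [-6, 29]]
... * rho(a^-1) = [[6, 1], [-1, 0]]  ->  [[54, 5], [-65, -6]]
... * rho(b) = [[-1, -1], [1, 0]]  ->  [[-49, -54], [59, 65]]
... * rho(a) = [[0, -1], [1, 6]]  ->  [[-54, -275], [65, 331]]
... * rho(b) = [[-1, -1], [1, 0]]  ->  [[-221, 54], [266, -65]]
... * rho(a^-1) = [[6, 1], [-1, 0]]  ->  [[-1380, -221], [1661, 266]]
tr = -1380 + 266 = -1114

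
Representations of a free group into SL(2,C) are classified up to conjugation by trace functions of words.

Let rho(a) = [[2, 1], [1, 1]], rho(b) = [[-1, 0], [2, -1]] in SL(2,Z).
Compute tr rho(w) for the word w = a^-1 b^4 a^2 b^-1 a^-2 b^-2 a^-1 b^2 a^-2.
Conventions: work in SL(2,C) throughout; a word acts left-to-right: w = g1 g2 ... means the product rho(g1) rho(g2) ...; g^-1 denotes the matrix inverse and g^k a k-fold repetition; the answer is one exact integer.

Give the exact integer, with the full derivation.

10923

rho(a^-1) = [[1, -1], [-1, 2]]
... * rho(b) = [[-1, 0], [2, -1]]  ->  [[-3, 1], [5, -2]]
... * rho(b) = [[-1, 0], [2, -1]]  ->  [[5, -1], [-9, 2]]
... * rho(b) = [[-1, 0], [2, -1]]  ->  [[-7, 1], [13, -2]]
... * rho(b) = [[-1, 0], [2, -1]]  ->  [[9, -1], [-17, 2]]
... * rho(a) = [[2, 1], [1, 1]]  ->  [[17, 8], [-32, -15]]
... * rho(a) = [[2, 1], [1, 1]]  ->  [[42, 25], [-79, -47]]
... * rho(b^-1) = [[-1, 0], [-2, -1]]  ->  [[-92, -25], [173, 47]]
... * rho(a^-1) = [[1, -1], [-1, 2]]  ->  [[-67, 42], [126, -79]]
... * rho(a^-1) = [[1, -1], [-1, 2]]  ->  [[-109, 151], [205, -284]]
... * rho(b^-1) = [[-1, 0], [-2, -1]]  ->  [[-193, -151], [363, 284]]
... * rho(b^-1) = [[-1, 0], [-2, -1]]  ->  [[495, 151], [-931, -284]]
... * rho(a^-1) = [[1, -1], [-1, 2]]  ->  [[344, -193], [-647, 363]]
... * rho(b) = [[-1, 0], [2, -1]]  ->  [[-730, 193], [1373, -363]]
... * rho(b) = [[-1, 0], [2, -1]]  ->  [[1116, -193], [-2099, 363]]
... * rho(a^-1) = [[1, -1], [-1, 2]]  ->  [[1309, -1502], [-2462, 2825]]
... * rho(a^-1) = [[1, -1], [-1, 2]]  ->  [[2811, -4313], [-5287, 8112]]
tr = 2811 + 8112 = 10923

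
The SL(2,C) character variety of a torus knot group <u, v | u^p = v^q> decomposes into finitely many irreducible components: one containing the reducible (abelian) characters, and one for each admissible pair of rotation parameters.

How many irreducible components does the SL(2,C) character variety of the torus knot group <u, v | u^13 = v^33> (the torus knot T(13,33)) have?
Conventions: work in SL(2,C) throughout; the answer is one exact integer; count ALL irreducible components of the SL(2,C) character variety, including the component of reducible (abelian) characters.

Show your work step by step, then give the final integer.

In the torus knot group T(13,33), u^13 = v^33 is central, so an irreducible representation sends it to +I or -I (Schur).
On an irreducible component, tr(u) is locked at 2*cos(pi*alpha/13) for some alpha in 1..12, and tr(v) at 2*cos(pi*beta/33) for some beta in 1..32.
Consistency of u^13 = (-1)^alpha I with v^33 = (-1)^beta I forces alpha = beta (mod 2).
Counting: 6 odd alphas x 16 odd betas + 6 even alphas x 16 even betas = 96 + 96 = 192.
That is 192 components of irreducible characters, and with the reducible (abelian) component the total is 193.

193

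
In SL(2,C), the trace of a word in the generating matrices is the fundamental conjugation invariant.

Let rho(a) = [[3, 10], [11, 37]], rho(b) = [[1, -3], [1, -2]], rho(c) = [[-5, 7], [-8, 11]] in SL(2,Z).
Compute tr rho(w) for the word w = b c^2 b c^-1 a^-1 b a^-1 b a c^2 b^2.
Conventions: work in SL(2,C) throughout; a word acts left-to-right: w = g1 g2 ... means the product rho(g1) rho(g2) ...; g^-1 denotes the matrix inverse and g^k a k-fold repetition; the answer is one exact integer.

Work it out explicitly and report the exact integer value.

rho(b) = [[1, -3], [1, -2]]
... * rho(c) = [[-5, 7], [-8, 11]]  ->  [[19, -26], [11, -15]]
... * rho(c) = [[-5, 7], [-8, 11]]  ->  [[113, -153], [65, -88]]
... * rho(b) = [[1, -3], [1, -2]]  ->  [[-40, -33], [-23, -19]]
... * rho(c^-1) = [[11, -7], [8, -5]]  ->  [[-704, 445], [-405, 256]]
... * rho(a^-1) = [[37, -10], [-11, 3]]  ->  [[-30943, 8375], [-17801, 4818]]
... * rho(b) = [[1, -3], [1, -2]]  ->  [[-22568, 76079], [-12983, 43767]]
... * rho(a^-1) = [[37, -10], [-11, 3]]  ->  [[-1671885, 453917], [-961808, 261131]]
... * rho(b) = [[1, -3], [1, -2]]  ->  [[-1217968, 4107821], [-700677, 2363162]]
... * rho(a) = [[3, 10], [11, 37]]  ->  [[41532127, 139809697], [23892751, 80430224]]
... * rho(c) = [[-5, 7], [-8, 11]]  ->  [[-1326138211, 1828631556], [-762905547, 1051981721]]
... * rho(c) = [[-5, 7], [-8, 11]]  ->  [[-7998361393, 10831979639], [-4601326033, 6231460102]]
... * rho(b) = [[1, -3], [1, -2]]  ->  [[2833618246, 2331124901], [1630134069, 1341057895]]
... * rho(b) = [[1, -3], [1, -2]]  ->  [[5164743147, -13163104540], [2971191964, -7572517997]]
tr = 5164743147 + -7572517997 = -2407774850

-2407774850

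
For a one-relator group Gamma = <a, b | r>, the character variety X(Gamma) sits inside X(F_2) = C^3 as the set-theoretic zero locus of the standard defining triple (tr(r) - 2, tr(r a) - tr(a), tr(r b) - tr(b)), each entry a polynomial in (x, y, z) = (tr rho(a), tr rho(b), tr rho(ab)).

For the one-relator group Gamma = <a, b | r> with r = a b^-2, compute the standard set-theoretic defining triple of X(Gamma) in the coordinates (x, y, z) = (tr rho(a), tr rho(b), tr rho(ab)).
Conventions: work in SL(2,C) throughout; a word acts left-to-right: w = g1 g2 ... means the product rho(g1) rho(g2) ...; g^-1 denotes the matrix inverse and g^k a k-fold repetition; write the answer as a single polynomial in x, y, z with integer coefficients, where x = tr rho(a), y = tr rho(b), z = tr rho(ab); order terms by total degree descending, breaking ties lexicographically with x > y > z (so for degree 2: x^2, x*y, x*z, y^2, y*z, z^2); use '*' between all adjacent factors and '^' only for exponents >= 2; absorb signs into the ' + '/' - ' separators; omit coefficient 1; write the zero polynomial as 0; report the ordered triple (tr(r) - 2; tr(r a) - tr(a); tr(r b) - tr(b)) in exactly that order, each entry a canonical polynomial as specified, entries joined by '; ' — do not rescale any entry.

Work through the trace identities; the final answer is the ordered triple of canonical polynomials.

x*y^2 - y*z - x - 2; x^2*y^2 - x*y*z - x^2 - y^2 - x + 2; x*y - y - z

trace(b^-1 a) = trace(a)*trace(b) - trace(a b)   [inverse elimination on b] = x*y - z
next, trace(a b^-2) = trace(b^-1 a)*trace(b) - trace(b^-1 a b)   [inverse elimination on b] = x*y^2 - y*z - x
next, trace(a^2) = trace(a)*trace(a) - trace(1) = x^2 - 2
and trace(a^2 b) = trace(a)*trace(b a) - trace(b) = x*z - y
trace(b^-1 a^2) = trace(a^2)*trace(b) - trace(a^2 b) = x^2*y - x*z - y
next, trace(a b^-2 a) = trace(b^-1 a^2)*trace(b) - trace(b^-1 a^2 b) = x^2*y^2 - x*y*z - x^2 - y^2 + 2
assemble the triple (trace(r) - 2; trace(r a) - x; trace(r b) - y)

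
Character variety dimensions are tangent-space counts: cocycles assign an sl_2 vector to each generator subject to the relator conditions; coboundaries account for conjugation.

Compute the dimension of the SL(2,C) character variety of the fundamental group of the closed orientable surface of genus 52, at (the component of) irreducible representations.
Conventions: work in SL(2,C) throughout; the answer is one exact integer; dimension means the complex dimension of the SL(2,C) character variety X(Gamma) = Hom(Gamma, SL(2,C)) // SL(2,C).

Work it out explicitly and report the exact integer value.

The genus-52 surface group: 2g = 104 generators, one relator prod [a_i, b_i].
Before the relator condition, cocycle space has dim 3*104 = 312.
d_2 is surjective at irreducible rho (its cokernel H^2 is dual to H^0 = 0), so dim Z^1 = 312 - 3 = 309.
Coboundaries contribute dim B^1 = 3 (injective at irreducible rho).
dim H^1 = 309 - 3 = 306 = dim X.

306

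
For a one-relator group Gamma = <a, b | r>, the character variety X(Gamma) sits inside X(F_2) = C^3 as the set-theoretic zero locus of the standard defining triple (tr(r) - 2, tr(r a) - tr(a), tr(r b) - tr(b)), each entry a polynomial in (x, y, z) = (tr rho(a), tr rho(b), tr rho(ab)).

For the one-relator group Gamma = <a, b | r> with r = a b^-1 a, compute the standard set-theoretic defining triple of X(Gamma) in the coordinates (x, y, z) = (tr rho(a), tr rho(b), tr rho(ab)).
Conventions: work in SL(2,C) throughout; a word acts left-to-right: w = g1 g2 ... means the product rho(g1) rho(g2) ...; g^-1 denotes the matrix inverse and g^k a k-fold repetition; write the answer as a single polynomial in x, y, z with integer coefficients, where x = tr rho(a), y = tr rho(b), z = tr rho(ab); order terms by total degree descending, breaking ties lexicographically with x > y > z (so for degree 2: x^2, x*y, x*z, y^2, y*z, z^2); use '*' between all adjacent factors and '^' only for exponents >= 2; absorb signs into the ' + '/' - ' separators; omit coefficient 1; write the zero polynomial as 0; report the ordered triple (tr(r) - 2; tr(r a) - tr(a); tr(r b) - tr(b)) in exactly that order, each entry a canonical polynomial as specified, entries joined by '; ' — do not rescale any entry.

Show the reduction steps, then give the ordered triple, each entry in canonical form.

reduce: trace(a^2) = trace(a) * trace(a) - trace(1)  (reduce the a square) = x^2 - 2
trace(a^2 b) = trace(a) * trace(b a) - trace(b)  (reduce the a square) = x*z - y
so trace(a b^-1 a) = trace(a^2) * trace(b) - trace(a^2 b)  (eliminate b^-1) = x^2*y - x*z - y
reduce: trace(a^3) = trace(a) * trace(a^2) - trace(a) = x^3 - 3*x
reduce: trace(a^3 b) = trace(a) * trace(b a^2) - trace(b a) = x^2*z - x*y - z
reduce: trace(a b^-1 a^2) = trace(a^3) * trace(b) - trace(a^3 b) = x^3*y - x^2*z - 2*x*y + z
so trace(a b a b) = trace(a b) * trace(a b) - trace(1)  (split on a) = z^2 - 2
trace(a b^-1 a b) = trace(a b a) * trace(b) - trace(a b a b)  (eliminate b^-1) = x*y*z - y^2 - z^2 + 2
assemble the triple (trace(r) - 2; trace(r a) - x; trace(r b) - y)

x^2*y - x*z - y - 2; x^3*y - x^2*z - 2*x*y - x + z; x*y*z - y^2 - z^2 - y + 2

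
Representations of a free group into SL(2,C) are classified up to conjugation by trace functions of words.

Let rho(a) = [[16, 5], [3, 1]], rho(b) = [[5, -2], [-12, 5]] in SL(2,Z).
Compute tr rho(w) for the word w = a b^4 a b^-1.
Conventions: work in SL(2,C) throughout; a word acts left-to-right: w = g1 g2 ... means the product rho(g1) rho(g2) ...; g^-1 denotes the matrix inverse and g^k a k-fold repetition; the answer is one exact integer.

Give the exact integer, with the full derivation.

2462437

rho(a) = [[16, 5], [3, 1]]
... * rho(b) = [[5, -2], [-12, 5]]  ->  [[20, -7], [3, -1]]
... * rho(b) = [[5, -2], [-12, 5]]  ->  [[184, -75], [27, -11]]
... * rho(b) = [[5, -2], [-12, 5]]  ->  [[1820, -743], [267, -109]]
... * rho(b) = [[5, -2], [-12, 5]]  ->  [[18016, -7355], [2643, -1079]]
... * rho(a) = [[16, 5], [3, 1]]  ->  [[266191, 82725], [39051, 12136]]
... * rho(b^-1) = [[5, 2], [12, 5]]  ->  [[2323655, 946007], [340887, 138782]]
tr = 2323655 + 138782 = 2462437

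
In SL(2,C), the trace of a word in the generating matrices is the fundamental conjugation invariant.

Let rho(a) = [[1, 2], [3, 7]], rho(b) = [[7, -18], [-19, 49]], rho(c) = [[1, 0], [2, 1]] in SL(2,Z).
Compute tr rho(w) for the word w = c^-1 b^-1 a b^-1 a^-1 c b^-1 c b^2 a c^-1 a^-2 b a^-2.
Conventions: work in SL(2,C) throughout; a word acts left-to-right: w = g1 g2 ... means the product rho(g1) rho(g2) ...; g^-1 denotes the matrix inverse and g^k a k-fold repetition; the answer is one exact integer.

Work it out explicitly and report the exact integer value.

rho(c^-1) = [[1, 0], [-2, 1]]
... * rho(b^-1) = [[49, 18], [19, 7]]  ->  [[49, 18], [-79, -29]]
... * rho(a) = [[1, 2], [3, 7]]  ->  [[103, 224], [-166, -361]]
... * rho(b^-1) = [[49, 18], [19, 7]]  ->  [[9303, 3422], [-14993, -5515]]
... * rho(a^-1) = [[7, -2], [-3, 1]]  ->  [[54855, -15184], [-88406, 24471]]
... * rho(c) = [[1, 0], [2, 1]]  ->  [[24487, -15184], [-39464, 24471]]
... * rho(b^-1) = [[49, 18], [19, 7]]  ->  [[911367, 334478], [-1468787, -539055]]
... * rho(c) = [[1, 0], [2, 1]]  ->  [[1580323, 334478], [-2546897, -539055]]
... * rho(b) = [[7, -18], [-19, 49]]  ->  [[4707179, -12056392], [-7586234, 19430451]]
... * rho(b) = [[7, -18], [-19, 49]]  ->  [[262021701, -675492430], [-422282207, 1088644311]]
... * rho(a) = [[1, 2], [3, 7]]  ->  [[-1764455589, -4204403608], [2843650726, 6775945763]]
... * rho(c^-1) = [[1, 0], [-2, 1]]  ->  [[6644351627, -4204403608], [-10708240800, 6775945763]]
... * rho(a^-1) = [[7, -2], [-3, 1]]  ->  [[59123672213, -17493106862], [-95285522889, 28192427363]]
... * rho(a^-1) = [[7, -2], [-3, 1]]  ->  [[466345026077, -135740451288], [-751575942312, 218763473141]]
... * rho(b) = [[7, -18], [-19, 49]]  ->  [[5843483757011, -15045492582498], [-9417537585863, 24247777145525]]
... * rho(a^-1) = [[7, -2], [-3, 1]]  ->  [[86040864046571, -26732460096520], [-138666094537616, 43082852317251]]
... * rho(a^-1) = [[7, -2], [-3, 1]]  ->  [[682483428615557, -198814188189662], [-1099911218715065, 320415041392483]]
tr = 682483428615557 + 320415041392483 = 1002898470008040

1002898470008040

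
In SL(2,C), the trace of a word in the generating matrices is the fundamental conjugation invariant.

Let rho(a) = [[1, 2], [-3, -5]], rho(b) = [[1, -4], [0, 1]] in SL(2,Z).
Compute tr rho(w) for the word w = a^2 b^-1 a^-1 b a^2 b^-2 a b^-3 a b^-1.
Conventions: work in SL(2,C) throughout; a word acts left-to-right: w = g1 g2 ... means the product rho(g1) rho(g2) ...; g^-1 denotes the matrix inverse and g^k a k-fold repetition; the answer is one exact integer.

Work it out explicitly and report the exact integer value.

rho(a) = [[1, 2], [-3, -5]]
... * rho(a) = [[1, 2], [-3, -5]]  ->  [[-5, -8], [12, 19]]
... * rho(b^-1) = [[1, 4], [0, 1]]  ->  [[-5, -28], [12, 67]]
... * rho(a^-1) = [[-5, -2], [3, 1]]  ->  [[-59, -18], [141, 43]]
... * rho(b) = [[1, -4], [0, 1]]  ->  [[-59, 218], [141, -521]]
... * rho(a) = [[1, 2], [-3, -5]]  ->  [[-713, -1208], [1704, 2887]]
... * rho(a) = [[1, 2], [-3, -5]]  ->  [[2911, 4614], [-6957, -11027]]
... * rho(b^-1) = [[1, 4], [0, 1]]  ->  [[2911, 16258], [-6957, -38855]]
... * rho(b^-1) = [[1, 4], [0, 1]]  ->  [[2911, 27902], [-6957, -66683]]
... * rho(a) = [[1, 2], [-3, -5]]  ->  [[-80795, -133688], [193092, 319501]]
... * rho(b^-1) = [[1, 4], [0, 1]]  ->  [[-80795, -456868], [193092, 1091869]]
... * rho(b^-1) = [[1, 4], [0, 1]]  ->  [[-80795, -780048], [193092, 1864237]]
... * rho(b^-1) = [[1, 4], [0, 1]]  ->  [[-80795, -1103228], [193092, 2636605]]
... * rho(a) = [[1, 2], [-3, -5]]  ->  [[3228889, 5354550], [-7716723, -12796841]]
... * rho(b^-1) = [[1, 4], [0, 1]]  ->  [[3228889, 18270106], [-7716723, -43663733]]
tr = 3228889 + -43663733 = -40434844

-40434844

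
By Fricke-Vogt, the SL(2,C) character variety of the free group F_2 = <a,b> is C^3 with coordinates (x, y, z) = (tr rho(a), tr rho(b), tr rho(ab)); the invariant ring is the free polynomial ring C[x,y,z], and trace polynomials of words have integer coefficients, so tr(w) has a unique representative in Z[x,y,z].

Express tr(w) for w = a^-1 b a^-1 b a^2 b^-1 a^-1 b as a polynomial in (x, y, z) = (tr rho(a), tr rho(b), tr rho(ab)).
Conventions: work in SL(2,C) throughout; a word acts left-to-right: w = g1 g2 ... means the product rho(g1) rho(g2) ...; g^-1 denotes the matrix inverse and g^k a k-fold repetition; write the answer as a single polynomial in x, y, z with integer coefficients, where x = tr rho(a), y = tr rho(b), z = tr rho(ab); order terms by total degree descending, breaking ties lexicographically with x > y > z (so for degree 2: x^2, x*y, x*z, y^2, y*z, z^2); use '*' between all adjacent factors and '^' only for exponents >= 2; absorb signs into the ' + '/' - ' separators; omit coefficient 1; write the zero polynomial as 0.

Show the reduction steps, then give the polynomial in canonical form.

tr(a b^2) = tr(b) tr(a b) - tr(a)   [square of b] = y*z - x
use: tr(b^2 a b) = tr(b) tr(a b^2) - tr(a b)   [square of b] = y^2*z - x*y - z
use: tr(a b a b) = tr(b a) tr(b a) - tr(1)   [split at a repeated b] = z^2 - 2
apply: tr(a b a) = tr(a) tr(b a) - tr(b)   [square of a] = x*z - y
tr(b^2 a b a) = tr(b) tr(a b a b) - tr(a b a)   [square of b] = y*z^2 - x*z - y
tr(b a^-1 b^2 a) = tr(b^2 a b) tr(a) - tr(b^2 a b a)   [inverse elimination on a] = x*y^2*z - x^2*y - y*z^2 + y
apply: tr(b^2) = tr(b) tr(b) - tr(1)   [square of b] = y^2 - 2
tr(b a^2 b) = tr(a) tr(b^2 a) - tr(b^2)   [square of a] = x*y*z - x^2 - y^2 + 2
use: tr(a^2 b^3) = tr(b) tr(b a^2 b) - tr(b a^2)   [square of b] = x*y^2*z - x^2*y - y^3 - x*z + 3*y
tr(b^2 a^2 b^2) = tr(b) tr(a^2 b^3) - tr(a^2 b^2)   [square of b] = x*y^3*z - x^2*y^2 - y^4 - 2*x*y*z + x^2 + 4*y^2 - 2
tr(a^2 b^2 a b) = tr(a) tr(b^2 a b a) - tr(b^2 a b)   [square of a] = x*y*z^2 - x^2*z - y^2*z + z
tr(a^2 b^2 a) = tr(a) tr(a b^2 a) - tr(a b^2)   [square of a] = x^2*y*z - x^3 - x*y^2 - y*z + 3*x
tr(b^2 a^2 b^2 a) = tr(b) tr(a^2 b^2 a b) - tr(a^2 b^2 a)   [square of b] = x*y^2*z^2 - 2*x^2*y*z - y^3*z + x^3 + x*y^2 + 2*y*z - 3*x
tr(b a^-1 b^2 a^2 b) = tr(b^2 a^2 b^2) tr(a) - tr(b^2 a^2 b^2 a)   [inverse elimination on a] = x^2*y^3*z - x^3*y^2 - x*y^4 - x*y^2*z^2 + y^3*z + 3*x*y^2 - 2*y*z + x
use: tr(b a^2 b a b) = tr(a) tr(b a b^2 a) - tr(b a b^2)   [square of a] = x*y*z^2 - x^2*z - y^2*z + z
tr(b a^2 b a) = tr(a) tr(b a b a) - tr(b a b)   [square of a] = x*z^2 - y*z - x
apply: tr(b^2 a^2 b a b) = tr(b) tr(b a^2 b a b) - tr(b a^2 b a)   [square of b] = x*y^2*z^2 - x^2*y*z - y^3*z - x*z^2 + 2*y*z + x
tr(b a b a b a) = tr(a b a b) tr(a b) - tr(b a)   [split at a repeated a] = z^3 - 3*z
apply: tr(a^2 b a b a b) = tr(a) tr(b a b a b a) - tr(b a b a b)   [square of a] = x*z^3 - y*z^2 - 2*x*z + y
tr(a^2 b a b a) = tr(a) tr(b a b a^2) - tr(b a b a)   [square of a] = x^2*z^2 - x*y*z - x^2 - z^2 + 2
use: tr(b^2 a^2 b a b a) = tr(b) tr(a^2 b a b a b) - tr(a^2 b a b a)   [square of b] = x*y*z^3 - x^2*z^2 - y^2*z^2 - x*y*z + x^2 + y^2 + z^2 - 2
apply: tr(b a^-1 b^2 a^2 b a) = tr(b^2 a^2 b a b) tr(a) - tr(b^2 a^2 b a b a)   [inverse elimination on a] = x^2*y^2*z^2 - x^3*y*z - x*y^3*z - x*y*z^3 + y^2*z^2 + 3*x*y*z - y^2 - z^2 + 2
tr(a^-1 b a^-1 b^2 a^2 b) = tr(b a^-1 b^2 a^2 b) tr(a) - tr(b a^-1 b^2 a^2 b a)   [inverse elimination on a] = x^3*y^3*z - x^4*y^2 - x^2*y^4 - 2*x^2*y^2*z^2 + x^3*y*z + 2*x*y^3*z + x*y*z^3 + 3*x^2*y^2 - y^2*z^2 - 5*x*y*z + x^2 + y^2 + z^2 - 2
tr(b a^2 b^-1 a^-1 b a^-1 b) = tr(a^-1 b a^-1 b^2 a^2) tr(b) - tr(a^-1 b a^-1 b^2 a^2 b)   [inverse elimination on b] = -x^3*y^3*z + x^4*y^2 + x^2*y^4 + 2*x^2*y^2*z^2 - x^3*y*z - x*y^3*z - x*y*z^3 - 4*x^2*y^2 + 5*x*y*z - x^2 - z^2 + 2
tr(a b^2 a b a^2) = tr(a) tr(b^2 a b a^2) - tr(b^2 a b a)   [square of a] = x^2*y*z^2 - x^3*z - x*y^2*z - y*z^2 + 2*x*z + y
tr(b a b^2 a b a) = tr(b) tr(a b a b a b) - tr(a b a b a)   [square of b] = y*z^3 - x*z^2 - 2*y*z + x
tr(b a b^2 a b) = tr(b) tr(a b^2 a b) - tr(a b^2 a)   [square of b] = y^2*z^2 - 2*x*y*z + x^2 - 2
apply: tr(a b^2 a b a^2 b) = tr(a) tr(b a b^2 a b a) - tr(b a b^2 a b)   [square of a] = x*y*z^3 - x^2*z^2 - y^2*z^2 + 2
apply: tr(b a b a^2 b^-1 a b) = tr(a b^2 a b a^2) tr(b) - tr(a b^2 a b a^2 b)   [inverse elimination on b] = x^2*y^2*z^2 - x^3*y*z - x*y^3*z - x*y*z^3 + x^2*z^2 + 2*x*y*z + y^2 - 2
apply: tr(a b a b a b a^2) = tr(a) tr(b a b a b a^2) - tr(b a b a b a)   [square of a] = x^2*z^3 - x*y*z^2 - 2*x^2*z - z^3 + x*y + 3*z
tr(b a b a b a b a) = tr(a b) tr(a b a b a b) - tr(a^-1 b^-1 a^-1 b^-1)   [split at a repeated a] = z^4 - 4*z^2 + 2
apply: tr(a b a b a b a^2 b) = tr(a) tr(b a b a b a b a) - tr(b a b a b a b)   [square of a] = x*z^4 - y*z^3 - 3*x*z^2 + 2*y*z + x
use: tr(b a b a^2 b^-1 a b a) = tr(a b a b a b a^2) tr(b) - tr(a b a b a b a^2 b)   [inverse elimination on b] = x^2*y*z^3 - x*y^2*z^2 - x*z^4 - 2*x^2*y*z + x*y^2 + 3*x*z^2 + y*z - x
tr(b a^-1 b a b a^2 b^-1 a) = tr(b a b a^2 b^-1 a b) tr(a) - tr(b a b a^2 b^-1 a b a)   [inverse elimination on a] = x^3*y^2*z^2 - x^4*y*z - x^2*y^3*z - 2*x^2*y*z^3 + x^3*z^2 + x*y^2*z^2 + x*z^4 + 4*x^2*y*z - 3*x*z^2 - y*z - x
apply: tr(b a^2 b^-1 a^-1 b a^-1 b a) = tr(b a^-1 b a b a^2 b^-1) tr(a) - tr(b a^-1 b a b a^2 b^-1 a)   [inverse elimination on a] = -x^3*y^2*z^2 + x^4*y*z + x^2*y^3*z + 2*x^2*y*z^3 - x^3*z^2 - x*y^2*z^2 - x*z^4 - 4*x^2*y*z + 4*x*z^2 + y*z - x
tr(a^-1 b a^-1 b a^2 b^-1 a^-1 b) = tr(b a^2 b^-1 a^-1 b a^-1 b) tr(a) - tr(b a^2 b^-1 a^-1 b a^-1 b a)   [inverse elimination on a] = -x^4*y^3*z + x^5*y^2 + x^3*y^4 + 3*x^3*y^2*z^2 - 2*x^4*y*z - 2*x^2*y^3*z - 3*x^2*y*z^3 - 4*x^3*y^2 + x^3*z^2 + x*y^2*z^2 + x*z^4 + 9*x^2*y*z - x^3 - 5*x*z^2 - y*z + 3*x

-x^4*y^3*z + x^5*y^2 + x^3*y^4 + 3*x^3*y^2*z^2 - 2*x^4*y*z - 2*x^2*y^3*z - 3*x^2*y*z^3 - 4*x^3*y^2 + x^3*z^2 + x*y^2*z^2 + x*z^4 + 9*x^2*y*z - x^3 - 5*x*z^2 - y*z + 3*x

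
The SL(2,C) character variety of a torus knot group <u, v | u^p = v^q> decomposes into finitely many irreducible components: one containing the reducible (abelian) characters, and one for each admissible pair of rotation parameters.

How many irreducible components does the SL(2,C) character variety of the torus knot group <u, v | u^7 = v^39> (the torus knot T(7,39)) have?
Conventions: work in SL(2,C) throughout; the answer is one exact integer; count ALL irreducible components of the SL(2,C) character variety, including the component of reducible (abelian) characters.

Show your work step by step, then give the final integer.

115

In the torus knot group T(7,39), u^7 = v^39 is central, so an irreducible representation sends it to +I or -I (Schur).
This locks tr(u) to 2*cos(pi*alpha/7), alpha in 1..6, and tr(v) to 2*cos(pi*beta/39), beta in 1..38, on each component of irreducible characters.
Consistency of u^7 = (-1)^alpha I with v^39 = (-1)^beta I forces alpha = beta (mod 2).
Counting: 3 odd alphas x 19 odd betas + 3 even alphas x 19 even betas = 57 + 57 = 114.
components with irreducible characters: 114; plus the single component of reducible (abelian) characters: total 115.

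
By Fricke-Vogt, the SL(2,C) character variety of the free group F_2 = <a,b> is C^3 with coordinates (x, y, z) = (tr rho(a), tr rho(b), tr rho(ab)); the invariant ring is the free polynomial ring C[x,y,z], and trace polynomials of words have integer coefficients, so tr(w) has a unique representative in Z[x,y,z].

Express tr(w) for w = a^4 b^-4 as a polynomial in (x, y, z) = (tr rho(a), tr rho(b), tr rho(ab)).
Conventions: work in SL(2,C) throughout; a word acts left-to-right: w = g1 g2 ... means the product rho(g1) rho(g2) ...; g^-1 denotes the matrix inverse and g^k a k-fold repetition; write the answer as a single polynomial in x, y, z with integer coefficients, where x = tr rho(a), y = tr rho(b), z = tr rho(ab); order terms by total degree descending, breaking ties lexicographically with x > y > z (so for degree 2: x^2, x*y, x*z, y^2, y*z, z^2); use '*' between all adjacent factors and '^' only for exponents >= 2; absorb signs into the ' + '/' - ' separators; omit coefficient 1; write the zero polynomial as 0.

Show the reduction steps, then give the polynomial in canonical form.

next, trace(a^2) = trace(a) * trace(a) - trace(1)  (reduce the a square) = x^2 - 2
trace(a^3) = trace(a) * trace(a^2) - trace(a)  (reduce the a square) = x^3 - 3*x
trace(a^4) = trace(a) * trace(a^3) - trace(a^2)  (reduce the a square) = x^4 - 4*x^2 + 2
next, trace(a b a) = trace(a) * trace(b a) - trace(b)  (reduce the a square) = x*z - y
trace(a^2 b a) = trace(a) * trace(a b a) - trace(a b)  (reduce the a square) = x^2*z - x*y - z
trace(a^4 b) = trace(a) * trace(a^2 b a) - trace(a^2 b)  (reduce the a square) = x^3*z - x^2*y - 2*x*z + y
next, trace(a^4 b^-1) = trace(a^4) * trace(b) - trace(a^4 b)  (eliminate b^-1) = x^4*y - x^3*z - 3*x^2*y + 2*x*z + y
and trace(b^-2 a^4) = trace(a^4 b^-1) * trace(b) - trace(a^4)  (eliminate b^-1) = x^4*y^2 - x^3*y*z - x^4 - 3*x^2*y^2 + 2*x*y*z + 4*x^2 + y^2 - 2
and trace(b^-2 a^4 b^-1) = trace(b^-2 a^4) * trace(b) - trace(b^-2 a^4 b)  (eliminate b^-1) = x^4*y^3 - x^3*y^2*z - 2*x^4*y - 3*x^2*y^3 + x^3*z + 2*x*y^2*z + 7*x^2*y + y^3 - 2*x*z - 3*y
next, trace(a^4 b^-4) = trace(b^-2 a^4 b^-1) * trace(b) - trace(b^-2 a^4)  (eliminate b^-1) = x^4*y^4 - x^3*y^3*z - 3*x^4*y^2 - 3*x^2*y^4 + 2*x^3*y*z + 2*x*y^3*z + x^4 + 10*x^2*y^2 + y^4 - 4*x*y*z - 4*x^2 - 4*y^2 + 2

x^4*y^4 - x^3*y^3*z - 3*x^4*y^2 - 3*x^2*y^4 + 2*x^3*y*z + 2*x*y^3*z + x^4 + 10*x^2*y^2 + y^4 - 4*x*y*z - 4*x^2 - 4*y^2 + 2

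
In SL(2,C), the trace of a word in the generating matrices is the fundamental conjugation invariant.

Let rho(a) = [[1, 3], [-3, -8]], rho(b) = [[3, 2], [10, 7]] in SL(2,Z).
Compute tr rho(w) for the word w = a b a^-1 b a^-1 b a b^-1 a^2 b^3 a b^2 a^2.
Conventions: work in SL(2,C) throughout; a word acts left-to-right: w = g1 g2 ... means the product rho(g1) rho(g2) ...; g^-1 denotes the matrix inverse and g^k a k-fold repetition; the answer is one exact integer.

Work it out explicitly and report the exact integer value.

rho(a) = [[1, 3], [-3, -8]]
... * rho(b) = [[3, 2], [10, 7]]  ->  [[33, 23], [-89, -62]]
... * rho(a^-1) = [[-8, -3], [3, 1]]  ->  [[-195, -76], [526, 205]]
... * rho(b) = [[3, 2], [10, 7]]  ->  [[-1345, -922], [3628, 2487]]
... * rho(a^-1) = [[-8, -3], [3, 1]]  ->  [[7994, 3113], [-21563, -8397]]
... * rho(b) = [[3, 2], [10, 7]]  ->  [[55112, 37779], [-148659, -101905]]
... * rho(a) = [[1, 3], [-3, -8]]  ->  [[-58225, -136896], [157056, 369263]]
... * rho(b^-1) = [[7, -2], [-10, 3]]  ->  [[961385, -294238], [-2593238, 793677]]
... * rho(a) = [[1, 3], [-3, -8]]  ->  [[1844099, 5238059], [-4974269, -14129130]]
... * rho(a) = [[1, 3], [-3, -8]]  ->  [[-13870078, -36372175], [37413121, 98110233]]
... * rho(b) = [[3, 2], [10, 7]]  ->  [[-405331984, -282345381], [1093341693, 761597873]]
... * rho(b) = [[3, 2], [10, 7]]  ->  [[-4039449762, -2787081635], [10896003809, 7517868497]]
... * rho(b) = [[3, 2], [10, 7]]  ->  [[-39989165636, -27588470969], [107866696397, 74417087097]]
... * rho(a) = [[1, 3], [-3, -8]]  ->  [[42776247271, 100740270844], [-115384564894, -271736607585]]
... * rho(b) = [[3, 2], [10, 7]]  ->  [[1135731450253, 790734390450], [-3063519770532, -2132925382883]]
... * rho(b) = [[3, 2], [10, 7]]  ->  [[11314538255259, 7806603633656], [-30519813140426, -21057517221245]]
... * rho(a) = [[1, 3], [-3, -8]]  ->  [[-12105272645709, -28509214303471], [32652738523309, 76900698348682]]
... * rho(a) = [[1, 3], [-3, -8]]  ->  [[73422370264704, 191757896490641], [-198049356522737, -517247371219529]]
tr = 73422370264704 + -517247371219529 = -443825000954825

-443825000954825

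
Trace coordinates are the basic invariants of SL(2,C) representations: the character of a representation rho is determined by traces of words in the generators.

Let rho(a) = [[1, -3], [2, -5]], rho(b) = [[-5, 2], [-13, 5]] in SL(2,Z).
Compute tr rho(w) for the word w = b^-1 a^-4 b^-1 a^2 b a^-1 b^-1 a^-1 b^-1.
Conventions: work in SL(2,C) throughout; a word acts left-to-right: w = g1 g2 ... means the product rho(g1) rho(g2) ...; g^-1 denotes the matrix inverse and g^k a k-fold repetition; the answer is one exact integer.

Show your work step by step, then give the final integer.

1967836

rho(b^-1) = [[5, -2], [13, -5]]
... * rho(a^-1) = [[-5, 3], [-2, 1]]  ->  [[-21, 13], [-55, 34]]
... * rho(a^-1) = [[-5, 3], [-2, 1]]  ->  [[79, -50], [207, -131]]
... * rho(a^-1) = [[-5, 3], [-2, 1]]  ->  [[-295, 187], [-773, 490]]
... * rho(a^-1) = [[-5, 3], [-2, 1]]  ->  [[1101, -698], [2885, -1829]]
... * rho(b^-1) = [[5, -2], [13, -5]]  ->  [[-3569, 1288], [-9352, 3375]]
... * rho(a) = [[1, -3], [2, -5]]  ->  [[-993, 4267], [-2602, 11181]]
... * rho(a) = [[1, -3], [2, -5]]  ->  [[7541, -18356], [19760, -48099]]
... * rho(b) = [[-5, 2], [-13, 5]]  ->  [[200923, -76698], [526487, -200975]]
... * rho(a^-1) = [[-5, 3], [-2, 1]]  ->  [[-851219, 526071], [-2230485, 1378486]]
... * rho(b^-1) = [[5, -2], [13, -5]]  ->  [[2582828, -927917], [6767893, -2431460]]
... * rho(a^-1) = [[-5, 3], [-2, 1]]  ->  [[-11058306, 6820567], [-28976545, 17872219]]
... * rho(b^-1) = [[5, -2], [13, -5]]  ->  [[33375841, -11986223], [87456122, -31408005]]
tr = 33375841 + -31408005 = 1967836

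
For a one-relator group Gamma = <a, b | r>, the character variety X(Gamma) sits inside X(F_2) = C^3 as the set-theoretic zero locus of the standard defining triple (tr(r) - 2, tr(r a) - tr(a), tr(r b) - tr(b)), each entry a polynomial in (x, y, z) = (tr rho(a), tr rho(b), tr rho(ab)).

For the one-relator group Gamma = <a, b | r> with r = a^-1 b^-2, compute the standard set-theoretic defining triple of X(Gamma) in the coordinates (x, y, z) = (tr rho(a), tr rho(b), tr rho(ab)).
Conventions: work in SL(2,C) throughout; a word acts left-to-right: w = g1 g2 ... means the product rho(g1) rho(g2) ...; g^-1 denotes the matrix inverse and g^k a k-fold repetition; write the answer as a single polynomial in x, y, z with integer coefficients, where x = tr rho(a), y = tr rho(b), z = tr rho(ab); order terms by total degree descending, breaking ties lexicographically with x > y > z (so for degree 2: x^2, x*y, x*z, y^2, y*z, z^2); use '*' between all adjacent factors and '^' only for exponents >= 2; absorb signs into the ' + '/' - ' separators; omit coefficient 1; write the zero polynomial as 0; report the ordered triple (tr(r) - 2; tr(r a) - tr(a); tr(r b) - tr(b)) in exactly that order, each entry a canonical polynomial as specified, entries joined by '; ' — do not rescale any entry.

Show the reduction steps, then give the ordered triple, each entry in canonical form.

y*z - x - 2; y^2 - x - 2; -y + z

tr(a^-1) = tr(a) = x
tr(a^-1 b) = tr(b) tr(a) - tr(b a)  (eliminate a^-1) = x*y - z
tr(a^-1 b^-1) = tr(a^-1) tr(b) - tr(a^-1 b)  (eliminate b^-1) = z
tr(a^-1 b^-2) = tr(a^-1 b^-1) tr(b) - tr(a^-1)  (eliminate b^-1) = y*z - x
so tr(b^-2) = tr(b^-1) tr(b) - tr(1) = y^2 - 2
assemble the triple (tr(r) - 2; tr(r a) - x; tr(r b) - y)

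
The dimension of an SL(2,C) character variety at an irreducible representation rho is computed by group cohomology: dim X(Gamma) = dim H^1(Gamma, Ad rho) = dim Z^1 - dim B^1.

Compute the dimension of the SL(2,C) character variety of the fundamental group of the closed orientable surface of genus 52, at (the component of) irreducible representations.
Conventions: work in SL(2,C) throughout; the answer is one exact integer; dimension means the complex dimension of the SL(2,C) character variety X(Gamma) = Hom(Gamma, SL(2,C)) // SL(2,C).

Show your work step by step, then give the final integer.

The genus-52 surface group: 2g = 104 generators, one relator prod [a_i, b_i].
A cocycle assigns one sl_2 vector per generator subject to the relator condition d_2(z) = 0: dim of the unconstrained space is 3*2g = 312.
d_2 is surjective at irreducible rho (its cokernel H^2 is dual to H^0 = 0), so dim Z^1 = 312 - 3 = 309.
As always at irreducible rho, dim B^1 = 3.
dim H^1 = 309 - 3 = 306 = dim X.

306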